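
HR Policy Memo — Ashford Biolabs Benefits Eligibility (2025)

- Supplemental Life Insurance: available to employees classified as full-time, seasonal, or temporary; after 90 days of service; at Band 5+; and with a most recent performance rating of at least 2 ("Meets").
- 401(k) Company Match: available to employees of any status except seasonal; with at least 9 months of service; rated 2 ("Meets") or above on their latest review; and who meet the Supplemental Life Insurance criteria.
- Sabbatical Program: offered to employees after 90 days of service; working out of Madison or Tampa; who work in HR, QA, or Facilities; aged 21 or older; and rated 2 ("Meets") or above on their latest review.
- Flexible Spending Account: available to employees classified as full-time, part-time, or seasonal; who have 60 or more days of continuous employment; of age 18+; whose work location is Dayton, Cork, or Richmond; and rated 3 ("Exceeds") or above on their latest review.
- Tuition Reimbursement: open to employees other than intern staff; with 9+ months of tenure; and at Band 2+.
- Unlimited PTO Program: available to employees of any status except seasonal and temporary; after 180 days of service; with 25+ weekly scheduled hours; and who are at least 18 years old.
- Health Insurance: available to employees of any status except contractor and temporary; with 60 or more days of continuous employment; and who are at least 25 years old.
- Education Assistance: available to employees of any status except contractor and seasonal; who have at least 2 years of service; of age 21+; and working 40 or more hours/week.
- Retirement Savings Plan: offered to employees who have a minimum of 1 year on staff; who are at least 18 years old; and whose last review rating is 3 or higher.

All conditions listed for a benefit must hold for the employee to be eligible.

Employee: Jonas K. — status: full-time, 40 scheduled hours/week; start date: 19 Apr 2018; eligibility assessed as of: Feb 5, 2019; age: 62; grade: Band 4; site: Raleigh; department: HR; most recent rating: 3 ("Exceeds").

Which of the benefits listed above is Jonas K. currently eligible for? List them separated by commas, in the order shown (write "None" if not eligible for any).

Service from 19 Apr 2018 to Feb 5, 2019: 292 days.
Supplemental Life Insurance — status full-time ✓; service 292 days ≥ 90 days ✓; grade Band 4 < Band 5 ✗ → not eligible.
401(k) Company Match — status full-time ✓ (not excluded); service 292 days ≥ 9 months (≈270 days) ✓; rating 3 ≥ 2 ✓; not eligible for Supplemental Life Insurance ✗ → not eligible.
Sabbatical Program — service 292 days ≥ 90 days ✓; site Raleigh ✗ (not Madison or Tampa) → not eligible.
Flexible Spending Account — status full-time ✓; service 292 days ≥ 60 days ✓; age 62 ≥ 18 ✓; site Raleigh ✗ (not Dayton, Cork, or Richmond) → not eligible.
Tuition Reimbursement — status full-time ✓ (not excluded); service 292 days ≥ 9 months (≈270 days) ✓; grade Band 4 ≥ Band 2 ✓ → eligible.
Unlimited PTO Program — status full-time ✓ (not excluded); service 292 days ≥ 180 days ✓; 40 hrs/wk ≥ 25 ✓; age 62 ≥ 18 ✓ → eligible.
Health Insurance — status full-time ✓ (not excluded); service 292 days ≥ 60 days ✓; age 62 ≥ 25 ✓ → eligible.
Education Assistance — status full-time ✓ (not excluded); service 292 days < 2 years (≈730 days) ✗ → not eligible.
Retirement Savings Plan — service 292 days < 1 year (≈365 days) ✗ → not eligible.

Tuition Reimbursement, Unlimited PTO Program, Health Insurance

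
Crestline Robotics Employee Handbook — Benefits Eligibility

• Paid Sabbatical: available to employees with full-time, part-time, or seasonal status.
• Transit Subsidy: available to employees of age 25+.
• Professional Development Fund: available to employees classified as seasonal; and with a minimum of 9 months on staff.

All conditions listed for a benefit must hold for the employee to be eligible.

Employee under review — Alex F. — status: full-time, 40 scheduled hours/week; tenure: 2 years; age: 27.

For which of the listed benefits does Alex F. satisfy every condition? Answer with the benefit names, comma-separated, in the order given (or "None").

Paid Sabbatical — status full-time ✓ → eligible.
Transit Subsidy — age 27 ≥ 25 ✓ → eligible.
Professional Development Fund — status full-time ✗ (requires seasonal) → not eligible.

Paid Sabbatical, Transit Subsidy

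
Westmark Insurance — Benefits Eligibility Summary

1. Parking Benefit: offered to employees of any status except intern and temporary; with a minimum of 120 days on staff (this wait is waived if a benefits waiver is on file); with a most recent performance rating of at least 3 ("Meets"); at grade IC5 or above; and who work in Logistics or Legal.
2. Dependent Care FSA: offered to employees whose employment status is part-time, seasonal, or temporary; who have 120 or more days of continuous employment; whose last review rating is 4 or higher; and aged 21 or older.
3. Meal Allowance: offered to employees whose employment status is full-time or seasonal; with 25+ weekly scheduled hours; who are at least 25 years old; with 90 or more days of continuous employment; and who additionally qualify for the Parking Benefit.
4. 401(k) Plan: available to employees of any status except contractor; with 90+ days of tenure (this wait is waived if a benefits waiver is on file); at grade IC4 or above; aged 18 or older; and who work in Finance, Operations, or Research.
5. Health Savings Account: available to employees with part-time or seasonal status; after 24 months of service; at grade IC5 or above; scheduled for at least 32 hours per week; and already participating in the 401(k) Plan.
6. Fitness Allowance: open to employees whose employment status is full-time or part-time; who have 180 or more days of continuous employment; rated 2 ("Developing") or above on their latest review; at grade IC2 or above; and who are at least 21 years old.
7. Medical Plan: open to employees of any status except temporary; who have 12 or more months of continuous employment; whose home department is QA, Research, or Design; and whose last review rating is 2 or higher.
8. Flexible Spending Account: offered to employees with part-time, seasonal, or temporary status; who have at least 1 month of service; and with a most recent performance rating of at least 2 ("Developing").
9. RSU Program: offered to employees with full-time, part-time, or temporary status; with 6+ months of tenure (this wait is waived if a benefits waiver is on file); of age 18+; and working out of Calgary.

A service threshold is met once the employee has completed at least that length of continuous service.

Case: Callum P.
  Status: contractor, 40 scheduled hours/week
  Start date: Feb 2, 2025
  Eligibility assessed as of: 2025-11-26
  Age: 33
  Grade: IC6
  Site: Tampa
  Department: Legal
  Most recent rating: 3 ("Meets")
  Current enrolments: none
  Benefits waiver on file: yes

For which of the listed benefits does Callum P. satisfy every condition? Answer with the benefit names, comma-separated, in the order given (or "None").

Parking Benefit

Service from Feb 2, 2025 to 2025-11-26: 297 days.
Parking Benefit — status contractor ✓ (not excluded); benefits waiver on file ✓; rating 3 ≥ 3 ✓; grade IC6 ≥ IC5 ✓; dept Legal ✓ → eligible.
Dependent Care FSA — status contractor ✗ (requires part-time, seasonal, or temporary) → not eligible.
Meal Allowance — status contractor ✗ (requires full-time or seasonal) → not eligible.
401(k) Plan — status contractor ✗ (excluded) → not eligible.
Health Savings Account — status contractor ✗ (requires part-time or seasonal) → not eligible.
Fitness Allowance — status contractor ✗ (requires full-time or part-time) → not eligible.
Medical Plan — status contractor ✓ (not excluded); service 297 days < 12 months (≈360 days) ✗ → not eligible.
Flexible Spending Account — status contractor ✗ (requires part-time, seasonal, or temporary) → not eligible.
RSU Program — status contractor ✗ (requires full-time, part-time, or temporary) → not eligible.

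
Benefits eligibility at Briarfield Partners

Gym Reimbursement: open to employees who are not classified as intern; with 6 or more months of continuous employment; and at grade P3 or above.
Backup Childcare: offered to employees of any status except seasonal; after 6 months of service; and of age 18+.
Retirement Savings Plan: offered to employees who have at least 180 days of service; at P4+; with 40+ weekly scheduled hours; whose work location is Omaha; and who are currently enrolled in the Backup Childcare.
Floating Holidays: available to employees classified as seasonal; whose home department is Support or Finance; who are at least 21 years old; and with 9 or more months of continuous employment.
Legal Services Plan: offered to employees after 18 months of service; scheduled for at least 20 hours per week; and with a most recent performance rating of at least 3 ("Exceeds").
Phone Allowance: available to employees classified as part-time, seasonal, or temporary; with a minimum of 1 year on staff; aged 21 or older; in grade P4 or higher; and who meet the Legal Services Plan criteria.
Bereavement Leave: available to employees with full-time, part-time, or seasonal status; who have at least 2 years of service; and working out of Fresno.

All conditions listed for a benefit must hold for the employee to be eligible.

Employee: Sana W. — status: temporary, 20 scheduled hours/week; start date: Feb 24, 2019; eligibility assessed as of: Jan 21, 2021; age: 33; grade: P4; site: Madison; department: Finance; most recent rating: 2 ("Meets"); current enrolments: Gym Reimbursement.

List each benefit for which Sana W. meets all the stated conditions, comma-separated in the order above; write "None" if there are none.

Gym Reimbursement, Backup Childcare

Service from Feb 24, 2019 to Jan 21, 2021: 697 days.
Gym Reimbursement — status temporary ✓ (not excluded); service 697 days ≥ 6 months (≈180 days) ✓; grade P4 ≥ P3 ✓ → eligible.
Backup Childcare — status temporary ✓ (not excluded); service 697 days ≥ 6 months (≈180 days) ✓; age 33 ≥ 18 ✓ → eligible.
Retirement Savings Plan — service 697 days ≥ 180 days ✓; grade P4 ≥ P4 ✓; 20 hrs/wk < 40 ✗ → not eligible.
Floating Holidays — status temporary ✗ (requires seasonal) → not eligible.
Legal Services Plan — service 697 days ≥ 18 months (≈540 days) ✓; 20 hrs/wk ≥ 20 ✓; rating 2 < 3 ✗ → not eligible.
Phone Allowance — status temporary ✓; service 697 days ≥ 1 year (≈365 days) ✓; age 33 ≥ 21 ✓; grade P4 ≥ P4 ✓; not eligible for Legal Services Plan ✗ → not eligible.
Bereavement Leave — status temporary ✗ (requires full-time, part-time, or seasonal) → not eligible.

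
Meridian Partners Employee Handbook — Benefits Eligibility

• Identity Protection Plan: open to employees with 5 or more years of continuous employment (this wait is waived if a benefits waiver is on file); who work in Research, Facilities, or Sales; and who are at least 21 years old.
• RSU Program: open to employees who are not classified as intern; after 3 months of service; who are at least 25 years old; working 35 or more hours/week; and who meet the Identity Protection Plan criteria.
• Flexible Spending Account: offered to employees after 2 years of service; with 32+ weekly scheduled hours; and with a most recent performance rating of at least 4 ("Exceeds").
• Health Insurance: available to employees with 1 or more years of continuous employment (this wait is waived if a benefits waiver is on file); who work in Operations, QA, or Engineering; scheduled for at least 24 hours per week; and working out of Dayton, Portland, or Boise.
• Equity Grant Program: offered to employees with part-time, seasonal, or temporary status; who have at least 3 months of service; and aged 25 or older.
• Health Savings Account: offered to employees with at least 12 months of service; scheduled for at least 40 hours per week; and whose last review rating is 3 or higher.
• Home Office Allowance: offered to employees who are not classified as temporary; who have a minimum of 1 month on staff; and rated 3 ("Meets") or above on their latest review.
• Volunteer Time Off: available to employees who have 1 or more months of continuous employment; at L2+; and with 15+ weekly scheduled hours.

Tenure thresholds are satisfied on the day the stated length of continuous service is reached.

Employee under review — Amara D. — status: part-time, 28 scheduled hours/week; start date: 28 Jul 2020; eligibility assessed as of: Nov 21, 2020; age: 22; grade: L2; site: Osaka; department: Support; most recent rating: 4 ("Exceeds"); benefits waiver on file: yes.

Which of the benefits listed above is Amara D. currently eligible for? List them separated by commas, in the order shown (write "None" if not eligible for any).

Home Office Allowance, Volunteer Time Off

Service from 28 Jul 2020 to Nov 21, 2020: 116 days.
Identity Protection Plan — benefits waiver on file ✓; dept Support ✗ → not eligible.
RSU Program — status part-time ✓ (not excluded); service 116 days ≥ 3 months (≈90 days) ✓; age 22 < 25 ✗ → not eligible.
Flexible Spending Account — service 116 days < 2 years (≈730 days) ✗ → not eligible.
Health Insurance — benefits waiver on file ✓; dept Support ✗ → not eligible.
Equity Grant Program — status part-time ✓; service 116 days ≥ 3 months (≈90 days) ✓; age 22 < 25 ✗ → not eligible.
Health Savings Account — service 116 days < 12 months (≈360 days) ✗ → not eligible.
Home Office Allowance — status part-time ✓ (not excluded); service 116 days ≥ 1 month (≈30 days) ✓; rating 4 ≥ 3 ✓ → eligible.
Volunteer Time Off — service 116 days ≥ 1 month (≈30 days) ✓; grade L2 ≥ L2 ✓; 28 hrs/wk ≥ 15 ✓ → eligible.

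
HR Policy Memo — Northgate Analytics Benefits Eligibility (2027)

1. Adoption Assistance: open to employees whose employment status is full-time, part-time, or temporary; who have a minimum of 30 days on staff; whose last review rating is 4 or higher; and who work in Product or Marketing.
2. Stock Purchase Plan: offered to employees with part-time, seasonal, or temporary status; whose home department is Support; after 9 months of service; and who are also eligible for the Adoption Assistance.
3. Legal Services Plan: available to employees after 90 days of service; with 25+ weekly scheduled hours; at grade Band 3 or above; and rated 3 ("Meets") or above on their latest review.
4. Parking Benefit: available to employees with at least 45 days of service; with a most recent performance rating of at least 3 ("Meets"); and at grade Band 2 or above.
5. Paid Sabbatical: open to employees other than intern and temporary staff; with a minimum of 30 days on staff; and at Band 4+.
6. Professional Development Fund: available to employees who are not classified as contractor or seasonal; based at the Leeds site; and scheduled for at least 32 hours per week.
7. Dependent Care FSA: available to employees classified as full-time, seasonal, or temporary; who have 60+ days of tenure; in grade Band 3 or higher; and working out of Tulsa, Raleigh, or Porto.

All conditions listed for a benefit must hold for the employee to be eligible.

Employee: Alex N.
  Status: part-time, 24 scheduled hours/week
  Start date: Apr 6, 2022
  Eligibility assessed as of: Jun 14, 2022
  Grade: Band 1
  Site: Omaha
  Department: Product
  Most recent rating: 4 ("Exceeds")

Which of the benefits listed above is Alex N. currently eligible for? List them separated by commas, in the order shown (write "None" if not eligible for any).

Service from Apr 6, 2022 to Jun 14, 2022: 69 days.
Adoption Assistance — status part-time ✓; service 69 days ≥ 30 days ✓; rating 4 ≥ 4 ✓; dept Product ✓ → eligible.
Stock Purchase Plan — status part-time ✓; dept Product ✗ → not eligible.
Legal Services Plan — service 69 days < 90 days ✗ → not eligible.
Parking Benefit — service 69 days ≥ 45 days ✓; rating 4 ≥ 3 ✓; grade Band 1 < Band 2 ✗ → not eligible.
Paid Sabbatical — status part-time ✓ (not excluded); service 69 days ≥ 30 days ✓; grade Band 1 < Band 4 ✗ → not eligible.
Professional Development Fund — status part-time ✓ (not excluded); site Omaha ✗ (not Leeds) → not eligible.
Dependent Care FSA — status part-time ✗ (requires full-time, seasonal, or temporary) → not eligible.

Adoption Assistance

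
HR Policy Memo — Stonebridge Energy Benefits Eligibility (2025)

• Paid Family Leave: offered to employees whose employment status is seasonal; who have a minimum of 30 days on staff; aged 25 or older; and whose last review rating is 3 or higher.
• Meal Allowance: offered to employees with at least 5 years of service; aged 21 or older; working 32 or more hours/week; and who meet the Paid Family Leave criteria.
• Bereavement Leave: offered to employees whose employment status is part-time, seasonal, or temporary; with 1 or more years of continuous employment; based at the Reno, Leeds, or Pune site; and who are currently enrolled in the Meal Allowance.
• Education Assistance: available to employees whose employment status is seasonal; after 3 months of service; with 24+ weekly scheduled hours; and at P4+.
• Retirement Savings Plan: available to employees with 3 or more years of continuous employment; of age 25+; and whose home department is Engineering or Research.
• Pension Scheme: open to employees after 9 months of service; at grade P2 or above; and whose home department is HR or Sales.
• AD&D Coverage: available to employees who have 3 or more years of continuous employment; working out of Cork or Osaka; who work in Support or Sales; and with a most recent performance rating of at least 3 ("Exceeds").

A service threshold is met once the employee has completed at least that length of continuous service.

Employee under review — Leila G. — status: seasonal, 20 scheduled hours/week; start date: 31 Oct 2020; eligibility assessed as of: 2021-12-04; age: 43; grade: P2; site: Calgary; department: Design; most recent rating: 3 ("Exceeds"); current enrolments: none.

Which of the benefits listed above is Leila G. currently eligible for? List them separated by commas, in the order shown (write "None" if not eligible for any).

Service from 31 Oct 2020 to 2021-12-04: 399 days.
Paid Family Leave — status seasonal ✓; service 399 days ≥ 30 days ✓; age 43 ≥ 25 ✓; rating 3 ≥ 3 ✓ → eligible.
Meal Allowance — service 399 days < 5 years (≈1825 days) ✗ → not eligible.
Bereavement Leave — status seasonal ✓; service 399 days ≥ 1 year (≈365 days) ✓; site Calgary ✗ (not Reno, Leeds, or Pune) → not eligible.
Education Assistance — status seasonal ✓; service 399 days ≥ 3 months (≈90 days) ✓; 20 hrs/wk < 24 ✗ → not eligible.
Retirement Savings Plan — service 399 days < 3 years (≈1095 days) ✗ → not eligible.
Pension Scheme — service 399 days ≥ 9 months (≈270 days) ✓; grade P2 ≥ P2 ✓; dept Design ✗ → not eligible.
AD&D Coverage — service 399 days < 3 years (≈1095 days) ✗ → not eligible.

Paid Family Leave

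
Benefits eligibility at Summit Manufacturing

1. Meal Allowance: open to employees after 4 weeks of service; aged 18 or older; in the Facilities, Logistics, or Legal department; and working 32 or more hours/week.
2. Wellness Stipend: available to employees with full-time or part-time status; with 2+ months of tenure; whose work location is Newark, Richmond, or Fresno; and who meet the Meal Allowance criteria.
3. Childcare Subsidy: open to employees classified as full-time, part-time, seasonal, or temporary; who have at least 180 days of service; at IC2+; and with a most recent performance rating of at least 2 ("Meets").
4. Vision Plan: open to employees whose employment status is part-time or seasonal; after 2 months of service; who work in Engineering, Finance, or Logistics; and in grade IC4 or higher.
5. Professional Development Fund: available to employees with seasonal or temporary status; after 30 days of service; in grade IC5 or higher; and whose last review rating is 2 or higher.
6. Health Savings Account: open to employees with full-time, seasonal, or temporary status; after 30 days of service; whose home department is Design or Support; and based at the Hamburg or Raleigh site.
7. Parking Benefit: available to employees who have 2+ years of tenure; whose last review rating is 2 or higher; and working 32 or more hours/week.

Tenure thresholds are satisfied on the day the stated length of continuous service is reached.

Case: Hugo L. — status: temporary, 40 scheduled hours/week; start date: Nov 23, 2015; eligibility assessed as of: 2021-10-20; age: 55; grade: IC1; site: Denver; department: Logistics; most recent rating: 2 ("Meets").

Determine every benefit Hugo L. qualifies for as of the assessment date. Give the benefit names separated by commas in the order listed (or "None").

Service from Nov 23, 2015 to 2021-10-20: 2158 days.
Meal Allowance — service 2158 days ≥ 4 weeks (≈28 days) ✓; age 55 ≥ 18 ✓; dept Logistics ✓; 40 hrs/wk ≥ 32 ✓ → eligible.
Wellness Stipend — status temporary ✗ (requires full-time or part-time) → not eligible.
Childcare Subsidy — status temporary ✓; service 2158 days ≥ 180 days ✓; grade IC1 < IC2 ✗ → not eligible.
Vision Plan — status temporary ✗ (requires part-time or seasonal) → not eligible.
Professional Development Fund — status temporary ✓; service 2158 days ≥ 30 days ✓; grade IC1 < IC5 ✗ → not eligible.
Health Savings Account — status temporary ✓; service 2158 days ≥ 30 days ✓; dept Logistics ✗ → not eligible.
Parking Benefit — service 2158 days ≥ 2 years (≈730 days) ✓; rating 2 ≥ 2 ✓; 40 hrs/wk ≥ 32 ✓ → eligible.

Meal Allowance, Parking Benefit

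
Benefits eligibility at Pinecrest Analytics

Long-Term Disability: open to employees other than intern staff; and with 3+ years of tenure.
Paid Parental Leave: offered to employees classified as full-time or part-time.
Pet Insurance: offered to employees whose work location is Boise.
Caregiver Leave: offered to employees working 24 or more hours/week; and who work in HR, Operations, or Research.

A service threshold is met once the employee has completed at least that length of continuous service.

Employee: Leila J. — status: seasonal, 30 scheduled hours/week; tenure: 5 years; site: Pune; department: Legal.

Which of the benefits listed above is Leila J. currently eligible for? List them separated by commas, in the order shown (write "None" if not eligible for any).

Long-Term Disability

Long-Term Disability — status seasonal ✓ (not excluded); service 5 years ≥ 3 years ✓ → eligible.
Paid Parental Leave — status seasonal ✗ (requires full-time or part-time) → not eligible.
Pet Insurance — site Pune ✗ (not Boise) → not eligible.
Caregiver Leave — 30 hrs/wk ≥ 24 ✓; dept Legal ✗ → not eligible.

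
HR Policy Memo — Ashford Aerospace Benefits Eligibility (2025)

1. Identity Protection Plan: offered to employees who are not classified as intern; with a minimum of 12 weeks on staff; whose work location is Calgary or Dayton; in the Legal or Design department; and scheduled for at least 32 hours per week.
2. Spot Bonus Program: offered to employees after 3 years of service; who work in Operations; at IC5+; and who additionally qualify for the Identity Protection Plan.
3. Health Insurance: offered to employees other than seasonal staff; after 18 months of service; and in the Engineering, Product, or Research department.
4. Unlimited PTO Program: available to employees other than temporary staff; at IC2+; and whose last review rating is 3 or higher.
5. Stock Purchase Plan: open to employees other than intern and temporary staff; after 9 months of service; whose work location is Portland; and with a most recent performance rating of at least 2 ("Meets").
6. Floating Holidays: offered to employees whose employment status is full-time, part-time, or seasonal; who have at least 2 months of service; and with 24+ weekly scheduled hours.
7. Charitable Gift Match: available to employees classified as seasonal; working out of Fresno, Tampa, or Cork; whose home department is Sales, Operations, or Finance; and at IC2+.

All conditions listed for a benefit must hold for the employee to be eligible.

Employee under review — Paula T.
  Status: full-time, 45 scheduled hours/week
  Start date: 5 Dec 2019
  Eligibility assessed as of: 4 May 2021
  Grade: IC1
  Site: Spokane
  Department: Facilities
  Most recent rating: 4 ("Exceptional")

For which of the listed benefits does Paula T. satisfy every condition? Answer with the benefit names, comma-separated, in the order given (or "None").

Service from 5 Dec 2019 to 4 May 2021: 516 days.
Identity Protection Plan — status full-time ✓ (not excluded); service 516 days ≥ 12 weeks (≈84 days) ✓; site Spokane ✗ (not Calgary or Dayton) → not eligible.
Spot Bonus Program — service 516 days < 3 years (≈1095 days) ✗ → not eligible.
Health Insurance — status full-time ✓ (not excluded); service 516 days < 18 months (≈540 days) ✗ → not eligible.
Unlimited PTO Program — status full-time ✓ (not excluded); grade IC1 < IC2 ✗ → not eligible.
Stock Purchase Plan — status full-time ✓ (not excluded); service 516 days ≥ 9 months (≈270 days) ✓; site Spokane ✗ (not Portland) → not eligible.
Floating Holidays — status full-time ✓; service 516 days ≥ 2 months (≈60 days) ✓; 45 hrs/wk ≥ 24 ✓ → eligible.
Charitable Gift Match — status full-time ✗ (requires seasonal) → not eligible.

Floating Holidays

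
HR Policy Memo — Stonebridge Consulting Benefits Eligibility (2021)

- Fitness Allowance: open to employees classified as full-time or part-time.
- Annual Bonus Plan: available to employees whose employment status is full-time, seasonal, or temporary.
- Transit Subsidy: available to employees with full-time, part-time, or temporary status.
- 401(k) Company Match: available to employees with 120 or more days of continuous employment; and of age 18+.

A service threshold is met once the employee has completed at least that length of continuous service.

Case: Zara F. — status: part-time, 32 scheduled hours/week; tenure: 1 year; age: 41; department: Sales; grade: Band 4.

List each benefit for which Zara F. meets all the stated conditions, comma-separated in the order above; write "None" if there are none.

Fitness Allowance, Transit Subsidy, 401(k) Company Match

Fitness Allowance — status part-time ✓ → eligible.
Annual Bonus Plan — status part-time ✗ (requires full-time, seasonal, or temporary) → not eligible.
Transit Subsidy — status part-time ✓ → eligible.
401(k) Company Match — service 1 year ≥ 120 days ✓; age 41 ≥ 18 ✓ → eligible.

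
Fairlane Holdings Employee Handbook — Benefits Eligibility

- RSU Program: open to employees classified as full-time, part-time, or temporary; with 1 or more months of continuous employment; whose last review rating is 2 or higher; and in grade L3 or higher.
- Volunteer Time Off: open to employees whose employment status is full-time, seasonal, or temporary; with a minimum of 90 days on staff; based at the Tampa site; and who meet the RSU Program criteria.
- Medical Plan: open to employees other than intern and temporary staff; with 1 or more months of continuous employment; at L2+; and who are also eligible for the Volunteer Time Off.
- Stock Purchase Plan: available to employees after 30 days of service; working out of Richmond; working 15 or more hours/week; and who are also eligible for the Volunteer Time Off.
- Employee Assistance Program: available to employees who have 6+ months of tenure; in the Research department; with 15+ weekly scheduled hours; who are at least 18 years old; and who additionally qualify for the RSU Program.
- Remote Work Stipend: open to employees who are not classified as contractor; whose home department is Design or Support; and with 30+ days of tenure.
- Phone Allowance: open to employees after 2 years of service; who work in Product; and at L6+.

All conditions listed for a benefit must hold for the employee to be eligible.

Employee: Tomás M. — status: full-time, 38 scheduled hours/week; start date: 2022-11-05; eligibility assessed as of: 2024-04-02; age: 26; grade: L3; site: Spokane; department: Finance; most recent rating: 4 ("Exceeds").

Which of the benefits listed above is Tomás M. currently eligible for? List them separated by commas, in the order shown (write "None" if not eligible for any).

RSU Program

Service from 2022-11-05 to 2024-04-02: 514 days.
RSU Program — status full-time ✓; service 514 days ≥ 1 month (≈30 days) ✓; rating 4 ≥ 2 ✓; grade L3 ≥ L3 ✓ → eligible.
Volunteer Time Off — status full-time ✓; service 514 days ≥ 90 days ✓; site Spokane ✗ (not Tampa) → not eligible.
Medical Plan — status full-time ✓ (not excluded); service 514 days ≥ 1 month (≈30 days) ✓; grade L3 ≥ L2 ✓; not eligible for Volunteer Time Off ✗ → not eligible.
Stock Purchase Plan — service 514 days ≥ 30 days ✓; site Spokane ✗ (not Richmond) → not eligible.
Employee Assistance Program — service 514 days ≥ 6 months (≈180 days) ✓; dept Finance ✗ → not eligible.
Remote Work Stipend — status full-time ✓ (not excluded); dept Finance ✗ → not eligible.
Phone Allowance — service 514 days < 2 years (≈730 days) ✗ → not eligible.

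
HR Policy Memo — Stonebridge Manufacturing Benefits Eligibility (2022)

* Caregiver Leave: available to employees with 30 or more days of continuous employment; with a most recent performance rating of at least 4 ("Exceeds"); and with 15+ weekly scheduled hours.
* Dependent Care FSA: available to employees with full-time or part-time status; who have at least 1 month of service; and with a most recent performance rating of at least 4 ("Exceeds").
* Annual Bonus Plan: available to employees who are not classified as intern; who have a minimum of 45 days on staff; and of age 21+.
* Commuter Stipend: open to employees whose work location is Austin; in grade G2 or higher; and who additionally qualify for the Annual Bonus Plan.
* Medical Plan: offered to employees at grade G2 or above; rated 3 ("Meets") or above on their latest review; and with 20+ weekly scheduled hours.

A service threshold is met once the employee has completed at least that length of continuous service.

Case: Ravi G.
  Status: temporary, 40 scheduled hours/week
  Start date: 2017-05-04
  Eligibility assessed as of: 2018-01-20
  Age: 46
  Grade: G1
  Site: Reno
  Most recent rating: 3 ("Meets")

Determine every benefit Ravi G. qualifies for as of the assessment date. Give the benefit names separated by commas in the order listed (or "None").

Annual Bonus Plan

Service from 2017-05-04 to 2018-01-20: 261 days.
Caregiver Leave — service 261 days ≥ 30 days ✓; rating 3 < 4 ✗ → not eligible.
Dependent Care FSA — status temporary ✗ (requires full-time or part-time) → not eligible.
Annual Bonus Plan — status temporary ✓ (not excluded); service 261 days ≥ 45 days ✓; age 46 ≥ 21 ✓ → eligible.
Commuter Stipend — site Reno ✗ (not Austin) → not eligible.
Medical Plan — grade G1 < G2 ✗ → not eligible.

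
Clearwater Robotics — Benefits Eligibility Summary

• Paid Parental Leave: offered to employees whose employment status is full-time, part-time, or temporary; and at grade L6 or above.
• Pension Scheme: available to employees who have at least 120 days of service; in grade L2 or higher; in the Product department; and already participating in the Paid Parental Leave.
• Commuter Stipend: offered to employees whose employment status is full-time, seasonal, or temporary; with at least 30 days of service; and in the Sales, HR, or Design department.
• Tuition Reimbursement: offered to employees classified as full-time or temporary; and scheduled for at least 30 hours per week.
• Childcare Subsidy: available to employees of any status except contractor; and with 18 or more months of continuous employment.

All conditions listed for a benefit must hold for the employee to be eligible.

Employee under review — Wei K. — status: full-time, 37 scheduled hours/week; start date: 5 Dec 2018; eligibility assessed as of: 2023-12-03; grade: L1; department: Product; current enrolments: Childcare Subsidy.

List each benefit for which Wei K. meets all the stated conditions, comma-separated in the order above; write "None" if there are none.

Tuition Reimbursement, Childcare Subsidy

Service from 5 Dec 2018 to 2023-12-03: 1824 days.
Paid Parental Leave — status full-time ✓; grade L1 < L6 ✗ → not eligible.
Pension Scheme — service 1824 days ≥ 120 days ✓; grade L1 < L2 ✗ → not eligible.
Commuter Stipend — status full-time ✓; service 1824 days ≥ 30 days ✓; dept Product ✗ → not eligible.
Tuition Reimbursement — status full-time ✓; 37 hrs/wk ≥ 30 ✓ → eligible.
Childcare Subsidy — status full-time ✓ (not excluded); service 1824 days ≥ 18 months (≈540 days) ✓ → eligible.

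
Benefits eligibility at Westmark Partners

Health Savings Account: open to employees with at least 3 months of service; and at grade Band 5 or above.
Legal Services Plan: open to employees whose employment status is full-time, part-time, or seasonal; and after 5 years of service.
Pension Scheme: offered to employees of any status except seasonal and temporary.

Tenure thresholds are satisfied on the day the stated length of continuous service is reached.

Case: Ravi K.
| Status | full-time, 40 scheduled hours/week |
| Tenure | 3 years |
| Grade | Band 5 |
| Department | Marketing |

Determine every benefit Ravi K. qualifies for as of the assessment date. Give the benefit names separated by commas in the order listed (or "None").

Health Savings Account — service 3 years ≥ 3 months (≈90 days) ✓; grade Band 5 ≥ Band 5 ✓ → eligible.
Legal Services Plan — status full-time ✓; service 3 years < 5 years ✗ → not eligible.
Pension Scheme — status full-time ✓ (not excluded) → eligible.

Health Savings Account, Pension Scheme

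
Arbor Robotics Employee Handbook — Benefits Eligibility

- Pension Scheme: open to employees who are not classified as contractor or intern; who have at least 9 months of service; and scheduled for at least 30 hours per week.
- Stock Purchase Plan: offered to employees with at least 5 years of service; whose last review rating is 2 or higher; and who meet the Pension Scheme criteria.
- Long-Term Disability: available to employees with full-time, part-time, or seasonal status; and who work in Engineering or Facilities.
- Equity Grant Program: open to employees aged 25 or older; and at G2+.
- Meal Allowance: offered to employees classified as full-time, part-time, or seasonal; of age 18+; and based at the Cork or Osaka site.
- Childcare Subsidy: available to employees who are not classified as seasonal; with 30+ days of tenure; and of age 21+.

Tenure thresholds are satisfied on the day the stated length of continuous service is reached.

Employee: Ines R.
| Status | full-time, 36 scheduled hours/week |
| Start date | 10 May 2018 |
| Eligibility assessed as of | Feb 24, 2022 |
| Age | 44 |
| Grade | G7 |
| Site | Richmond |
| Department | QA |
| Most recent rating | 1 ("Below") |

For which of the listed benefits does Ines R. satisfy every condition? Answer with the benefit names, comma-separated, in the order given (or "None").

Service from 10 May 2018 to Feb 24, 2022: 1386 days.
Pension Scheme — status full-time ✓ (not excluded); service 1386 days ≥ 9 months (≈270 days) ✓; 36 hrs/wk ≥ 30 ✓ → eligible.
Stock Purchase Plan — service 1386 days < 5 years (≈1825 days) ✗ → not eligible.
Long-Term Disability — status full-time ✓; dept QA ✗ → not eligible.
Equity Grant Program — age 44 ≥ 25 ✓; grade G7 ≥ G2 ✓ → eligible.
Meal Allowance — status full-time ✓; age 44 ≥ 18 ✓; site Richmond ✗ (not Cork or Osaka) → not eligible.
Childcare Subsidy — status full-time ✓ (not excluded); service 1386 days ≥ 30 days ✓; age 44 ≥ 21 ✓ → eligible.

Pension Scheme, Equity Grant Program, Childcare Subsidy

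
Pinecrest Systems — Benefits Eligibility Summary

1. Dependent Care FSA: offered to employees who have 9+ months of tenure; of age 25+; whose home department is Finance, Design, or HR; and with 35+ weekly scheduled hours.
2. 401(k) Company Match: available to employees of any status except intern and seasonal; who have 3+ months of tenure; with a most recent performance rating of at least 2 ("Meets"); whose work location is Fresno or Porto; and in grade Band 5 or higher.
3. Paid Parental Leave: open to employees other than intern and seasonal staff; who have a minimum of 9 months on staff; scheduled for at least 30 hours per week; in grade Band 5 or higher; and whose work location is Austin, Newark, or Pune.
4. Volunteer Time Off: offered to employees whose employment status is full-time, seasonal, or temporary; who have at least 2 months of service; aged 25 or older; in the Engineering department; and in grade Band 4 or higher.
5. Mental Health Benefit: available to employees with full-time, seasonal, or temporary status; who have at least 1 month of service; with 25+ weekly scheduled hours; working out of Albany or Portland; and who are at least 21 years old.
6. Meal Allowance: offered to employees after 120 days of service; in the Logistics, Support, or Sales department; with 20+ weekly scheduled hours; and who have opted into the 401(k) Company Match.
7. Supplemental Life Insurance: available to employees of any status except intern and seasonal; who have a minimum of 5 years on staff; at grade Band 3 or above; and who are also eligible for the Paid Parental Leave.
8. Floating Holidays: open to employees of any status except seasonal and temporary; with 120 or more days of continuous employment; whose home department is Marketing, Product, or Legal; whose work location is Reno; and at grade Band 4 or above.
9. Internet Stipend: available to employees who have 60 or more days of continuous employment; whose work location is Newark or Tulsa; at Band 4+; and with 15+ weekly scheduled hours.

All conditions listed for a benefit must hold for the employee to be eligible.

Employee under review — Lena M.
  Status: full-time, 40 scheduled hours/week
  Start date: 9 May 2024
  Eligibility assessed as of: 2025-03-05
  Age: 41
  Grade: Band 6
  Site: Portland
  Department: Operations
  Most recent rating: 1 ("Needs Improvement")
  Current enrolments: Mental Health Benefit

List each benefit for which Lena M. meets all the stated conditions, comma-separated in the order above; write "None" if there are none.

Service from 9 May 2024 to 2025-03-05: 300 days.
Dependent Care FSA — service 300 days ≥ 9 months (≈270 days) ✓; age 41 ≥ 25 ✓; dept Operations ✗ → not eligible.
401(k) Company Match — status full-time ✓ (not excluded); service 300 days ≥ 3 months (≈90 days) ✓; rating 1 < 2 ✗ → not eligible.
Paid Parental Leave — status full-time ✓ (not excluded); service 300 days ≥ 9 months (≈270 days) ✓; 40 hrs/wk ≥ 30 ✓; grade Band 6 ≥ Band 5 ✓; site Portland ✗ (not Austin, Newark, or Pune) → not eligible.
Volunteer Time Off — status full-time ✓; service 300 days ≥ 2 months (≈60 days) ✓; age 41 ≥ 25 ✓; dept Operations ✗ → not eligible.
Mental Health Benefit — status full-time ✓; service 300 days ≥ 1 month (≈30 days) ✓; 40 hrs/wk ≥ 25 ✓; site Portland ✓; age 41 ≥ 21 ✓ → eligible.
Meal Allowance — service 300 days ≥ 120 days ✓; dept Operations ✗ → not eligible.
Supplemental Life Insurance — status full-time ✓ (not excluded); service 300 days < 5 years (≈1825 days) ✗ → not eligible.
Floating Holidays — status full-time ✓ (not excluded); service 300 days ≥ 120 days ✓; dept Operations ✗ → not eligible.
Internet Stipend — service 300 days ≥ 60 days ✓; site Portland ✗ (not Newark or Tulsa) → not eligible.

Mental Health Benefit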